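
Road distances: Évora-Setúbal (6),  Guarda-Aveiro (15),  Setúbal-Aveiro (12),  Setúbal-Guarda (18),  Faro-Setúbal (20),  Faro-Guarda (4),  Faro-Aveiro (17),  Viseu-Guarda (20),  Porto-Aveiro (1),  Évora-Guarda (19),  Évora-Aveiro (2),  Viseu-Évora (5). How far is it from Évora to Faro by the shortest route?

19

Checking several routes:
Évora→Aveiro→Guarda→Faro: 2 + 15 + 4 = 21
Évora→Guarda→Faro: 19 + 4 = 23
Évora→Aveiro→Faro: 2 + 17 = 19
Évora→Setúbal→Faro: 6 + 20 = 26
The minimum is 19.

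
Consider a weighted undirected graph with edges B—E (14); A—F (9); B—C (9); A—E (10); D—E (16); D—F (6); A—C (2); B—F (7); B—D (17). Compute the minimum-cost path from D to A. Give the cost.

15

Checking several routes:
D -> B -> C -> A: 17 + 9 + 2 = 28
D -> F -> B -> C -> A: 6 + 7 + 9 + 2 = 24
D -> E -> A: 16 + 10 = 26
D -> F -> B -> E -> A: 6 + 7 + 14 + 10 = 37
D -> F -> A: 6 + 9 = 15
D -> B -> F -> A: 17 + 7 + 9 = 33
Shortest: 15.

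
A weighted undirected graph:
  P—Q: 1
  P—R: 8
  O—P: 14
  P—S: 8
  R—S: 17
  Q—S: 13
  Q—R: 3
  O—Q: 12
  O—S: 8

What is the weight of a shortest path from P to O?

13

Comparing a few candidate routes:
P → R → Q → O: 8 + 3 + 12 = 23
P → O: 14
P → Q → O: 1 + 12 = 13
P → S → O: 8 + 8 = 16
P → Q → S → O: 1 + 13 + 8 = 22
Shortest: 13.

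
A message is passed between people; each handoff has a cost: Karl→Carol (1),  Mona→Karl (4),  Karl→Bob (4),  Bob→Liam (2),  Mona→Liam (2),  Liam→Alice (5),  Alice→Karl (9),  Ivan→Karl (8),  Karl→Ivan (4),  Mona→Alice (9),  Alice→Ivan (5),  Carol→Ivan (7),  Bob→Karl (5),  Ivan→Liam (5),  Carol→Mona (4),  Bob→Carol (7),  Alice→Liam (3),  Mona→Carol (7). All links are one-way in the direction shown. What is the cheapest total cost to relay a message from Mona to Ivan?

8

Comparing a few candidate routes:
Mona -> Karl -> Carol -> Ivan: 4 + 1 + 7 = 12
Mona -> Liam -> Alice -> Ivan: 2 + 5 + 5 = 12
Mona -> Carol -> Ivan: 7 + 7 = 14
Mona -> Karl -> Ivan: 4 + 4 = 8
Mona -> Alice -> Ivan: 9 + 5 = 14
Best route has total 8.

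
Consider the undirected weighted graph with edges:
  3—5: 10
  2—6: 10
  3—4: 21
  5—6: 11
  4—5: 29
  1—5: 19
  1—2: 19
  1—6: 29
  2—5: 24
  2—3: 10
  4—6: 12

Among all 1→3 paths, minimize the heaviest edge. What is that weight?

Checking several routes:
1→2→6→5→3: max(19, 10, 11, 10) = 19
1→2→3: max(19, 10) = 19
1→2→6→4→3: max(19, 10, 12, 21) = 21
1→5→6→4→3: max(19, 11, 12, 21) = 21
1→5→3: max(19, 10) = 19
1→5→6→2→3: max(19, 11, 10, 10) = 19
The minimum achievable maximum is 19.

19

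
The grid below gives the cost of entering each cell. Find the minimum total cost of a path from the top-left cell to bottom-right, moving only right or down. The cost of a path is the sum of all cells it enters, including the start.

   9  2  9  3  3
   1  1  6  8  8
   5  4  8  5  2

Path r0c0 -> r1c0 -> r1c1 -> r2c1 -> r2c2 -> r2c3 -> r2c4: 9 + 1 + 1 + 4 + 8 + 5 + 2 = 30.
For comparison, the top-then-right route costs 36.

30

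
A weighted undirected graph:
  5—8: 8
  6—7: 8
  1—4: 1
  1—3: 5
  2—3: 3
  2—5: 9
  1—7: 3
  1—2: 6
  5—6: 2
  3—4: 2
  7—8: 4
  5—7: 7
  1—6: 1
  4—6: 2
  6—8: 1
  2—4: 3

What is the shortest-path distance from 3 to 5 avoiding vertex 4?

8

Checking several routes:
3-1-7-8-6-5: 5 + 3 + 4 + 1 + 2 = 15
3-1-6-8-5: 5 + 1 + 1 + 8 = 15
3-2-5: 3 + 9 = 12
3-1-6-5: 5 + 1 + 2 = 8
3-2-1-6-5: 3 + 6 + 1 + 2 = 12
3-1-7-5: 5 + 3 + 7 = 15
Shortest: 8.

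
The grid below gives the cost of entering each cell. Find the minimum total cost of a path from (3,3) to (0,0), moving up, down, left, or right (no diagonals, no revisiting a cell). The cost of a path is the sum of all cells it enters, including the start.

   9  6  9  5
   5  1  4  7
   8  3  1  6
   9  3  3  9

Path (3,3) → (3,2) → (2,2) → (2,1) → (1,1) → (1,0) → (0,0): 9 + 3 + 1 + 3 + 1 + 5 + 9 = 31.

31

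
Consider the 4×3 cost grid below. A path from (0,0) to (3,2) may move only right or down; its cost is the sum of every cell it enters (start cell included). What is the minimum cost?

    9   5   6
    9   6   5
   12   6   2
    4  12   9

36

Path r0c0 r0c1 r0c2 r1c2 r2c2 r3c2: 9 + 5 + 6 + 5 + 2 + 9 = 36.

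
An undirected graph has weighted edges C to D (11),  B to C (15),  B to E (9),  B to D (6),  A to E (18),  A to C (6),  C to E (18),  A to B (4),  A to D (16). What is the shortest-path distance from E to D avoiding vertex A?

Candidate routes:
E -> B -> C -> D: 9 + 15 + 11 = 35
E -> C -> D: 18 + 11 = 29
E -> B -> D: 9 + 6 = 15
E -> C -> B -> D: 18 + 15 + 6 = 39
Best route has total 15.

15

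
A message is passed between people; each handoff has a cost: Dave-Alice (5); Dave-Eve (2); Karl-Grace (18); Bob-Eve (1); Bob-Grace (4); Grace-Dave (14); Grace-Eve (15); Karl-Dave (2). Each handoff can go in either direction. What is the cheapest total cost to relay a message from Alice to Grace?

12

Routes from Alice to Grace:
Alice - Dave - Eve - Bob - Grace: 5 + 2 + 1 + 4 = 12
Alice - Dave - Eve - Grace: 5 + 2 + 15 = 22
Alice - Dave - Karl - Grace: 5 + 2 + 18 = 25
Alice - Dave - Grace: 5 + 14 = 19
Shortest: 12.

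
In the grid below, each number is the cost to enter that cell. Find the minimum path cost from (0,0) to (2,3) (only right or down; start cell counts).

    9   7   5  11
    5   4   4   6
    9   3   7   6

34

Take r0c0→r1c0→r1c1→r1c2→r1c3→r2c3 for a total of 9 + 5 + 4 + 4 + 6 + 6 = 34.
(Top row then right column would cost 44.)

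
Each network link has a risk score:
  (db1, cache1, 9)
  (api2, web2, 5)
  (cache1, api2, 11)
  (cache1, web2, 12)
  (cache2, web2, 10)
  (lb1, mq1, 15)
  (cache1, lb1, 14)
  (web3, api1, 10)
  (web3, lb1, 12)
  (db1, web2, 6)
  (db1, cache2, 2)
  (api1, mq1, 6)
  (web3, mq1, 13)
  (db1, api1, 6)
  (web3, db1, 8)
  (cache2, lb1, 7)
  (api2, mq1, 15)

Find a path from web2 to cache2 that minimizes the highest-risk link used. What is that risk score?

Checking several routes:
web2 -> cache1 -> db1 -> web3 -> lb1 -> cache2: max(12, 9, 8, 12, 7) = 12
web2 -> api2 -> cache1 -> db1 -> cache2: max(5, 11, 9, 2) = 11
web2 -> db1 -> cache2: max(6, 2) = 6
web2 -> cache2: max(10) = 10
Smallest bottleneck: 6.

6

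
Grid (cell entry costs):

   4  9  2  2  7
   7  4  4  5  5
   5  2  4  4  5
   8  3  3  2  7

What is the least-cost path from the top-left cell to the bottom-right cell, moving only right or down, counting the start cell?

Best path: [0,0] -> [1,0] -> [1,1] -> [2,1] -> [3,1] -> [3,2] -> [3,3] -> [3,4]
Cost: 4 + 7 + 4 + 2 + 3 + 3 + 2 + 7 = 32
For comparison, the top-then-right route costs 41.

32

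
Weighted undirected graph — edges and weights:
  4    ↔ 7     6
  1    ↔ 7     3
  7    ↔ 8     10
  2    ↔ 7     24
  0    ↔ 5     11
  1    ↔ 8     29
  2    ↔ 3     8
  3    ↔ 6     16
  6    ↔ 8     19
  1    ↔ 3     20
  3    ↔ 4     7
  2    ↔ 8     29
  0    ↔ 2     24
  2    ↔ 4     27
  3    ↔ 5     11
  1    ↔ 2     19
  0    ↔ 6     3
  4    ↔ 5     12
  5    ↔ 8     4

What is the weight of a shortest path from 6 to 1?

31

A few of the 6→1 routes:
6 - 8 - 7 - 1: 19 + 10 + 3 = 32
6 - 3 - 4 - 7 - 1: 16 + 7 + 6 + 3 = 32
6 - 3 - 1: 16 + 20 = 36
6 - 0 - 5 - 8 - 7 - 1: 3 + 11 + 4 + 10 + 3 = 31
6 - 0 - 5 - 4 - 7 - 1: 3 + 11 + 12 + 6 + 3 = 35
The minimum is 31.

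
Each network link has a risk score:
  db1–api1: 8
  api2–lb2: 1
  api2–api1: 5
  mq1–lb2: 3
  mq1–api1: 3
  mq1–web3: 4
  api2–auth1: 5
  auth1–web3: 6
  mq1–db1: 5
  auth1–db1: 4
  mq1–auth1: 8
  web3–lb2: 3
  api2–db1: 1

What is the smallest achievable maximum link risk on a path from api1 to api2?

A few of the api1→api2 routes:
api1 -> mq1 -> db1 -> auth1 -> api2: max(3, 5, 4, 5) = 5
api1 -> mq1 -> lb2 -> api2: max(3, 3, 1) = 3
api1 -> mq1 -> db1 -> api2: max(3, 5, 1) = 5
api1 -> mq1 -> web3 -> lb2 -> api2: max(3, 4, 3, 1) = 4
api1 -> api2: max(5) = 5
The minimum achievable maximum is 3.

3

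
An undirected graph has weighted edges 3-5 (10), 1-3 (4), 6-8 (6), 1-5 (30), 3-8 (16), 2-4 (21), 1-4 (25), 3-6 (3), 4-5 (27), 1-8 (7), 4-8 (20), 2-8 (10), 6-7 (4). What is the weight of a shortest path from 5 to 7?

17

Some routes from 5 to 7:
5-3-1-8-6-7: 10 + 4 + 7 + 6 + 4 = 31
5-3-8-6-7: 10 + 16 + 6 + 4 = 36
5-1-3-6-7: 30 + 4 + 3 + 4 = 41
5-3-6-7: 10 + 3 + 4 = 17
The minimum is 17.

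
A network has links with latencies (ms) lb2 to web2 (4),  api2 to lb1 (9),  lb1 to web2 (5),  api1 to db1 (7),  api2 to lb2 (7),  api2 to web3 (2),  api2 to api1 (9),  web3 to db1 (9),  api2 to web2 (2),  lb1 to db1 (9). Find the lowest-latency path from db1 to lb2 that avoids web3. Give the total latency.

18

A few of the db1→lb2 routes:
db1→lb1→api2→lb2: 9 + 9 + 7 = 25
db1→lb1→api2→web2→lb2: 9 + 9 + 2 + 4 = 24
db1→api1→api2→lb2: 7 + 9 + 7 = 23
db1→lb1→web2→api2→lb2: 9 + 5 + 2 + 7 = 23
db1→api1→api2→web2→lb2: 7 + 9 + 2 + 4 = 22
db1→lb1→web2→lb2: 9 + 5 + 4 = 18
Shortest: 18 ms.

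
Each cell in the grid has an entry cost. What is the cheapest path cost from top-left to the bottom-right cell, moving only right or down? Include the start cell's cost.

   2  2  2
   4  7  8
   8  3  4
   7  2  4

Best path: r0c0→r0c1→r1c1→r2c1→r3c1→r3c2
Cost: 2 + 2 + 7 + 3 + 2 + 4 = 20
(Top row then right column would cost 22.)

20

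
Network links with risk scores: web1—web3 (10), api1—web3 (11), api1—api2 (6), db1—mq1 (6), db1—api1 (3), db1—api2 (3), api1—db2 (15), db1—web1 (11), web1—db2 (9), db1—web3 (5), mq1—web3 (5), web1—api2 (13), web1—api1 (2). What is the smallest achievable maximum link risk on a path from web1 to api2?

A few of the web1→api2 routes:
web1 -> web3 -> db1 -> api1 -> api2: max(10, 5, 3, 6) = 10
web1 -> web3 -> mq1 -> db1 -> api2: max(10, 5, 6, 3) = 10
web1 -> api1 -> db1 -> api2: max(2, 3, 3) = 3
web1 -> web3 -> db1 -> api2: max(10, 5, 3) = 10
web1 -> web3 -> mq1 -> db1 -> api1 -> api2: max(10, 5, 6, 3, 6) = 10
web1 -> api1 -> api2: max(2, 6) = 6
Best route has worst link 3.

3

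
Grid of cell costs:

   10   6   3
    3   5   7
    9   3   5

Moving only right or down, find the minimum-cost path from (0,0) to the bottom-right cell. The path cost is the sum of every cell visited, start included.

26

One optimal route is r0c0→r1c0→r1c1→r2c1→r2c2.
Its cost is 10 + 3 + 5 + 3 + 5 = 26.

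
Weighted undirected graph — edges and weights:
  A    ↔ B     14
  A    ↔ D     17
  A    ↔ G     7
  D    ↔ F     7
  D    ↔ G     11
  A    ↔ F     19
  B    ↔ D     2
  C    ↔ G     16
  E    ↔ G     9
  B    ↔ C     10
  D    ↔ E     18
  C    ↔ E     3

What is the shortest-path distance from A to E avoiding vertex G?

27

Routes from A to E avoiding G:
A -> B -> C -> E: 14 + 10 + 3 = 27
A -> B -> D -> E: 14 + 2 + 18 = 34
A -> D -> E: 17 + 18 = 35
A -> F -> D -> B -> C -> E: 19 + 7 + 2 + 10 + 3 = 41
A -> F -> D -> E: 19 + 7 + 18 = 44
A -> D -> B -> C -> E: 17 + 2 + 10 + 3 = 32
The minimum is 27.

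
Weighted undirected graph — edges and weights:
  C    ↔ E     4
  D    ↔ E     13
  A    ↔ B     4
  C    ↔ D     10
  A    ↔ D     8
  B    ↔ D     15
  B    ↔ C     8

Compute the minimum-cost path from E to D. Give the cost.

Routes from E to D:
E -> C -> B -> A -> D: 4 + 8 + 4 + 8 = 24
E -> C -> B -> D: 4 + 8 + 15 = 27
E -> D: 13
E -> C -> D: 4 + 10 = 14
Shortest: 13.

13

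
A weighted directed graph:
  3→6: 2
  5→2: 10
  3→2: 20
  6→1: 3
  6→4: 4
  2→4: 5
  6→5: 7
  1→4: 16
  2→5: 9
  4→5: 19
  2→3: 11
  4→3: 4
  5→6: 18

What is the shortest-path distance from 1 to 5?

29

Candidate routes:
1-4-3-6-5: 16 + 4 + 2 + 7 = 29
1-4-5: 16 + 19 = 35
1-4-3-2-5: 16 + 4 + 20 + 9 = 49
Best route has total 29.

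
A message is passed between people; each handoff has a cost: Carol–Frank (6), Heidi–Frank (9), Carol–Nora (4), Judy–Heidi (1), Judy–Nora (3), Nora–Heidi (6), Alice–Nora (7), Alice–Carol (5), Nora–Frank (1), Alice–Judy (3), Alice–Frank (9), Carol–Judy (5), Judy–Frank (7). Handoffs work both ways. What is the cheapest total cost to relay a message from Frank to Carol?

Checking several routes:
Frank→Judy→Carol: 7 + 5 = 12
Frank→Carol: 6
Frank→Nora→Judy→Carol: 1 + 3 + 5 = 9
Frank→Nora→Carol: 1 + 4 = 5
Best route has total 5.

5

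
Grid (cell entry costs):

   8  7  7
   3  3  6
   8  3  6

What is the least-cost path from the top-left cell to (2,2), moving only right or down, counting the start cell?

Cheapest: (0,0) → (1,0) → (1,1) → (2,1) → (2,2)
  8 + 3 + 3 + 3 + 6 = 23

23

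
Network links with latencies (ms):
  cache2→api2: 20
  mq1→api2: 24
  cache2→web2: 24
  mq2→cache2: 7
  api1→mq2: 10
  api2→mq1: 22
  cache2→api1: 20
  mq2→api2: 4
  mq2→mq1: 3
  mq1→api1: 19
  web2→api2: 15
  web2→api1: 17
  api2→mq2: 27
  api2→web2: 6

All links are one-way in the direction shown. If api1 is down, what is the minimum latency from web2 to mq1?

37

Candidate routes:
web2-api2-mq1: 15 + 22 = 37
web2-api2-mq2-mq1: 15 + 27 + 3 = 45
Best route has total 37 ms.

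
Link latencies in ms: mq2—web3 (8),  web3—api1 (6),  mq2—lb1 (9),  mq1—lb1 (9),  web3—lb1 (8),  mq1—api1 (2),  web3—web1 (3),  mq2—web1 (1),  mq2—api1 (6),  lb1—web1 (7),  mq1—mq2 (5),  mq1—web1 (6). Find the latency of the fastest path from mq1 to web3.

Comparing a few candidate routes:
mq1→web1→web3: 6 + 3 = 9
mq1→mq2→web1→web3: 5 + 1 + 3 = 9
mq1→mq2→web3: 5 + 8 = 13
mq1→api1→web3: 2 + 6 = 8
mq1→api1→mq2→web1→web3: 2 + 6 + 1 + 3 = 12
Best route has total 8 ms.

8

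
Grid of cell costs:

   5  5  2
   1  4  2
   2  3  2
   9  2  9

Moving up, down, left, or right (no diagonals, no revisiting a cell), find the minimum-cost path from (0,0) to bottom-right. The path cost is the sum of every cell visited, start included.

22

Take [0,0] → [1,0] → [2,0] → [2,1] → [2,2] → [3,2] for a total of 5 + 1 + 2 + 3 + 2 + 9 = 22.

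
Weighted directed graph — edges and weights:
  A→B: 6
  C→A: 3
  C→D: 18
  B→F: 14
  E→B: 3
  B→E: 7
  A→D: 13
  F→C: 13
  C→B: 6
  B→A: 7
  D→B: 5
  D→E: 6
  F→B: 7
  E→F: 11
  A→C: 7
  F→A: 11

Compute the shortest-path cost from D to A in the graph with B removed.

Routes from D to A avoiding B:
D → E → F → C → A: 6 + 11 + 13 + 3 = 33
D → E → F → A: 6 + 11 + 11 = 28
Best route has total 28.

28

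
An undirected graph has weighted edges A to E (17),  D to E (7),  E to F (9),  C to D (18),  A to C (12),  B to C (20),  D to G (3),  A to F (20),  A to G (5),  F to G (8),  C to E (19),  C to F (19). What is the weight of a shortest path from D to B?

Comparing a few candidate routes:
D-E-C-B: 7 + 19 + 20 = 46
D-G-A-C-B: 3 + 5 + 12 + 20 = 40
D-C-B: 18 + 20 = 38
Shortest: 38.

38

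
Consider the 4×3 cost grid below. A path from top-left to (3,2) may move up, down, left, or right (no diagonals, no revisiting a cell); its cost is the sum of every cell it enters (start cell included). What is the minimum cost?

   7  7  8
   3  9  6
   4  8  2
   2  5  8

One optimal route is [0,0] -> [1,0] -> [2,0] -> [3,0] -> [3,1] -> [3,2].
Its cost is 7 + 3 + 4 + 2 + 5 + 8 = 29.

29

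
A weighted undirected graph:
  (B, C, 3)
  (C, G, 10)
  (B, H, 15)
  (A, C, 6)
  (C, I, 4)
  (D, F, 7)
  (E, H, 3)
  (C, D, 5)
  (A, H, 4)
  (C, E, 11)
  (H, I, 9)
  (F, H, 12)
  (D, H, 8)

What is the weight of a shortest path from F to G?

22

A few of the F→G routes:
F - H - D - C - G: 12 + 8 + 5 + 10 = 35
F - D - C - G: 7 + 5 + 10 = 22
F - H - A - C - G: 12 + 4 + 6 + 10 = 32
Shortest: 22.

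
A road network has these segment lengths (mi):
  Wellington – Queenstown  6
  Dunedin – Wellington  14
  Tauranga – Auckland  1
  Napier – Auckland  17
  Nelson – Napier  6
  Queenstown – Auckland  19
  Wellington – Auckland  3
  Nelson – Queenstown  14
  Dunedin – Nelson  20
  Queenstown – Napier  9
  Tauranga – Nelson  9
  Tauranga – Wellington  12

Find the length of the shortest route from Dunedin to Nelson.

20

Some routes from Dunedin to Nelson:
Dunedin -> Nelson: 20
Dunedin -> Wellington -> Tauranga -> Nelson: 14 + 12 + 9 = 35
Dunedin -> Wellington -> Queenstown -> Nelson: 14 + 6 + 14 = 34
Dunedin -> Wellington -> Auckland -> Napier -> Nelson: 14 + 3 + 17 + 6 = 40
Dunedin -> Wellington -> Auckland -> Tauranga -> Nelson: 14 + 3 + 1 + 9 = 27
Dunedin -> Wellington -> Queenstown -> Napier -> Nelson: 14 + 6 + 9 + 6 = 35
Shortest: 20 mi.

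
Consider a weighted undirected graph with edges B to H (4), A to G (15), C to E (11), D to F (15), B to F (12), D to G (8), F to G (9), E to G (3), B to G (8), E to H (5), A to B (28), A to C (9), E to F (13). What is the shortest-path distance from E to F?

12

A few of the E→F routes:
E → H → B → G → F: 5 + 4 + 8 + 9 = 26
E → G → F: 3 + 9 = 12
E → H → B → F: 5 + 4 + 12 = 21
E → G → B → F: 3 + 8 + 12 = 23
E → F: 13
Shortest: 12.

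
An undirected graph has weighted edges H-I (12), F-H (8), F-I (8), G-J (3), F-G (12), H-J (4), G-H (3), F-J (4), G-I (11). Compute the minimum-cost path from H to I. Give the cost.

Comparing a few candidate routes:
H-I: 12
H-J-F-I: 4 + 4 + 8 = 16
H-G-I: 3 + 11 = 14
H-J-G-I: 4 + 3 + 11 = 18
H-G-J-F-I: 3 + 3 + 4 + 8 = 18
H-F-I: 8 + 8 = 16
The minimum is 12.

12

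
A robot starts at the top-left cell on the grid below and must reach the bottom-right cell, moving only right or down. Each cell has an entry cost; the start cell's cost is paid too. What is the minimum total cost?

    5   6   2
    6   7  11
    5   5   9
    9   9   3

One optimal route is r0c0 r1c0 r2c0 r2c1 r2c2 r3c2.
Its cost is 5 + 6 + 5 + 5 + 9 + 3 = 33.

33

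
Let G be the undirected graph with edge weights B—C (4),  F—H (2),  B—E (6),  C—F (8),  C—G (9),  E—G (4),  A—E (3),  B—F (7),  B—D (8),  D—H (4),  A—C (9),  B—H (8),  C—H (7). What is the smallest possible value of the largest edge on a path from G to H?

Comparing a few candidate routes:
G-E-B-F-H: max(4, 6, 7, 2) = 7
G-E-B-C-H: max(4, 6, 4, 7) = 7
G-E-B-H: max(4, 6, 8) = 8
G-E-B-D-H: max(4, 6, 8, 4) = 8
G-E-B-C-F-H: max(4, 6, 4, 8, 2) = 8
G-E-B-F-C-H: max(4, 6, 7, 8, 7) = 8
Best route has worst link 7.

7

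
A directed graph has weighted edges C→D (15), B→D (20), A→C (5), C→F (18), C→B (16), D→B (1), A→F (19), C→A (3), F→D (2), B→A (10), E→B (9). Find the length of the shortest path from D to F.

Paths from D to F:
D-B-A-C-F: 1 + 10 + 5 + 18 = 34
D-B-A-F: 1 + 10 + 19 = 30
The minimum is 30.

30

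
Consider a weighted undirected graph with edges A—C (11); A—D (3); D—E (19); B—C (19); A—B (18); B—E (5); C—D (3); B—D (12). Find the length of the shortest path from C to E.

Some routes from C to E:
C - B - E: 19 + 5 = 24
C - D - A - B - E: 3 + 3 + 18 + 5 = 29
C - D - E: 3 + 19 = 22
C - D - B - E: 3 + 12 + 5 = 20
Shortest: 20.

20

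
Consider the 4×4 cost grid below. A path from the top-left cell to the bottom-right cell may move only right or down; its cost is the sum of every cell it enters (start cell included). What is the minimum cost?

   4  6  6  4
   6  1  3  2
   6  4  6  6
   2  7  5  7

Cheapest: r0c0→r0c1→r1c1→r1c2→r1c3→r2c3→r3c3
  4 + 6 + 1 + 3 + 2 + 6 + 7 = 29
(Top row then right column would cost 35.)

29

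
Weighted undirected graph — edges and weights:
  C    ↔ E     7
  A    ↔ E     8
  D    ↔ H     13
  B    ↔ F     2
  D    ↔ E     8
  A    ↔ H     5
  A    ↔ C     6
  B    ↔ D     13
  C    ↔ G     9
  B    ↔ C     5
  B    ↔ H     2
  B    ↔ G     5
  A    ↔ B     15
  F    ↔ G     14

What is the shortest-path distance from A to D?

16

A few of the A→D routes:
A-C-E-D: 6 + 7 + 8 = 21
A-E-D: 8 + 8 = 16
A-H-D: 5 + 13 = 18
A-H-B-D: 5 + 2 + 13 = 20
Shortest: 16.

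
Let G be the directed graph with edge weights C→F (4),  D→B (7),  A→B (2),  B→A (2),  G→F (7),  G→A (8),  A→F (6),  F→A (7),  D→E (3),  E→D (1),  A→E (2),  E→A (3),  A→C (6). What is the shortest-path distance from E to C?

Routes from E to C:
E → D → B → A → C: 1 + 7 + 2 + 6 = 16
E → A → C: 3 + 6 = 9
Shortest: 9.

9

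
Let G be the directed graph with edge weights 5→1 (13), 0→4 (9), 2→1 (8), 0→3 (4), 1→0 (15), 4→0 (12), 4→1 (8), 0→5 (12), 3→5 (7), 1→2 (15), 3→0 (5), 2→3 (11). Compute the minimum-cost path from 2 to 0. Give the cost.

Candidate routes:
2 - 3 - 0: 11 + 5 = 16
2 - 1 - 0: 8 + 15 = 23
2 - 3 - 5 - 1 - 0: 11 + 7 + 13 + 15 = 46
The minimum is 16.

16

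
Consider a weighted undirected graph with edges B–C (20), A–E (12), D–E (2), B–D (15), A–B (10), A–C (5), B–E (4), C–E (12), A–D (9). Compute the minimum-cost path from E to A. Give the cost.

11

Checking several routes:
E -> C -> A: 12 + 5 = 17
E -> D -> B -> A: 2 + 15 + 10 = 27
E -> A: 12
E -> D -> A: 2 + 9 = 11
E -> B -> A: 4 + 10 = 14
The minimum is 11.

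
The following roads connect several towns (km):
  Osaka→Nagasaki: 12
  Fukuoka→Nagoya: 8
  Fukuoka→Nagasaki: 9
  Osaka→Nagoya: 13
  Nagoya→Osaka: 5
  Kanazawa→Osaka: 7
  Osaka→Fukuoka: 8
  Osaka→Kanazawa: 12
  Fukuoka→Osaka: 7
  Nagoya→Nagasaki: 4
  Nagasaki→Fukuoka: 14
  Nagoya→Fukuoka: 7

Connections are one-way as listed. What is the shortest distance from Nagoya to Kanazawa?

Routes from Nagoya to Kanazawa:
Nagoya-Nagasaki-Fukuoka-Osaka-Kanazawa: 4 + 14 + 7 + 12 = 37
Nagoya-Fukuoka-Osaka-Kanazawa: 7 + 7 + 12 = 26
Nagoya-Osaka-Kanazawa: 5 + 12 = 17
Shortest: 17 km.

17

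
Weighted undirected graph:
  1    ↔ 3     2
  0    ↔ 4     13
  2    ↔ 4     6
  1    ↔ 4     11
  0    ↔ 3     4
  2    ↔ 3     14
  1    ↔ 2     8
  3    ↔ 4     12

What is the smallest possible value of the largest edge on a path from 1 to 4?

8

Comparing a few candidate routes:
1 → 3 → 4: max(2, 12) = 12
1 → 3 → 2 → 4: max(2, 14, 6) = 14
1 → 4: max(11) = 11
1 → 3 → 0 → 4: max(2, 4, 13) = 13
1 → 2 → 4: max(8, 6) = 8
Smallest bottleneck: 8.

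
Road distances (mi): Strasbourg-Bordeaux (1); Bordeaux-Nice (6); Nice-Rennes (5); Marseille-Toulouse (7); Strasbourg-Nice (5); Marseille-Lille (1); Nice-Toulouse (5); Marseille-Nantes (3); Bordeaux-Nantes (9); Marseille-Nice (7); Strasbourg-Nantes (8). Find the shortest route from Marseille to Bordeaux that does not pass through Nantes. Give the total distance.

13

Paths from Marseille to Bordeaux avoiding Nantes:
Marseille→Toulouse→Nice→Bordeaux: 7 + 5 + 6 = 18
Marseille→Nice→Bordeaux: 7 + 6 = 13
Marseille→Nice→Strasbourg→Bordeaux: 7 + 5 + 1 = 13
Marseille→Toulouse→Nice→Strasbourg→Bordeaux: 7 + 5 + 5 + 1 = 18
Shortest: 13 mi.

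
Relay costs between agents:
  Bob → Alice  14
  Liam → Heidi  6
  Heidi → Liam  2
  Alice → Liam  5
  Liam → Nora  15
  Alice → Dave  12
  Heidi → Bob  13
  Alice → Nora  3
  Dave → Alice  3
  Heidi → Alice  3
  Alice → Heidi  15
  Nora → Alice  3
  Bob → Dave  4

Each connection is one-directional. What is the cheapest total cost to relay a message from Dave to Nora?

6

Paths from Dave to Nora:
Dave→Alice→Liam→Nora: 3 + 5 + 15 = 23
Dave→Alice→Nora: 3 + 3 = 6
Dave→Alice→Heidi→Liam→Nora: 3 + 15 + 2 + 15 = 35
Best route has total 6.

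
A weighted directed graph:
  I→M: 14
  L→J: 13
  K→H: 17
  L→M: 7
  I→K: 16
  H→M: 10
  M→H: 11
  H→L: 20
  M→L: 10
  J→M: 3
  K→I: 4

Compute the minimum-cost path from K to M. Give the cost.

18

Candidate routes:
K → H → M: 17 + 10 = 27
K → H → L → J → M: 17 + 20 + 13 + 3 = 53
K → I → M: 4 + 14 = 18
K → H → L → M: 17 + 20 + 7 = 44
Best route has total 18.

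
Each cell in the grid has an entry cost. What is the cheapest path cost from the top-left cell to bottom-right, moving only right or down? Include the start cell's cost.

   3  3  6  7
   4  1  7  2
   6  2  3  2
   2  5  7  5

19

Take r0c0 → r0c1 → r1c1 → r2c1 → r2c2 → r2c3 → r3c3 for a total of 3 + 3 + 1 + 2 + 3 + 2 + 5 = 19.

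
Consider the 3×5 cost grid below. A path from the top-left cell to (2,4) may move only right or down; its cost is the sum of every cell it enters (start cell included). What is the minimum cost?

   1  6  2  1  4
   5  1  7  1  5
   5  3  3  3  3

17

Take [0,0]→[0,1]→[0,2]→[0,3]→[1,3]→[2,3]→[2,4] for a total of 1 + 6 + 2 + 1 + 1 + 3 + 3 = 17.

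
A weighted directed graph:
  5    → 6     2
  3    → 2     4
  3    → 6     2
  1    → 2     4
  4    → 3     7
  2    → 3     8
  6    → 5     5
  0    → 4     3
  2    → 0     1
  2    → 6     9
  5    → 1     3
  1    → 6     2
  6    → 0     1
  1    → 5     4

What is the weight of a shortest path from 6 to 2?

12

Candidate routes:
6-0-4-3-2: 1 + 3 + 7 + 4 = 15
6-5-1-2: 5 + 3 + 4 = 12
Best route has total 12.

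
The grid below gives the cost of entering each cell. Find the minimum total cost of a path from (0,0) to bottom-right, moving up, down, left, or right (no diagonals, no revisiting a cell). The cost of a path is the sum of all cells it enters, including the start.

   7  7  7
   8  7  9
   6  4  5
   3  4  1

29

Path r0c0 -> r1c0 -> r2c0 -> r3c0 -> r3c1 -> r3c2: 7 + 8 + 6 + 3 + 4 + 1 = 29.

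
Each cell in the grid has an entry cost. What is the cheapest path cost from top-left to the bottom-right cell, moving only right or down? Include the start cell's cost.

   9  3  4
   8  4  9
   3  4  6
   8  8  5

31

Best path: r0c0→r0c1→r1c1→r2c1→r2c2→r3c2
Cost: 9 + 3 + 4 + 4 + 6 + 5 = 31
(Top row then right column would cost 36.)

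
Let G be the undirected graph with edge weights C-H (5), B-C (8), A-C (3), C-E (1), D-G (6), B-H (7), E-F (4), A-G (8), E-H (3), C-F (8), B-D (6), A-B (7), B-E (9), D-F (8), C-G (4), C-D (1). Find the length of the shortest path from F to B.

12

Comparing a few candidate routes:
F-E-B: 4 + 9 = 13
F-E-C-D-B: 4 + 1 + 1 + 6 = 12
F-D-B: 8 + 6 = 14
F-E-C-B: 4 + 1 + 8 = 13
The minimum is 12.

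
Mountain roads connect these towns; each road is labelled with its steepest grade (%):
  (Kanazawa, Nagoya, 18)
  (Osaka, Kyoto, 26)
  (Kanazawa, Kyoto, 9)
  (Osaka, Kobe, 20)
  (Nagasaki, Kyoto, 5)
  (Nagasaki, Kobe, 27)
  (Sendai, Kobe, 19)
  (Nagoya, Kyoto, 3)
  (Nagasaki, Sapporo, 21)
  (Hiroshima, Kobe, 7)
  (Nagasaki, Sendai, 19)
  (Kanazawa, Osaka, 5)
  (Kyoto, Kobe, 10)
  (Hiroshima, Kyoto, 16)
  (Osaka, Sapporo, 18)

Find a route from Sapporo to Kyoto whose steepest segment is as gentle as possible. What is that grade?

18

Checking several routes:
Sapporo -> Osaka -> Kanazawa -> Kyoto: max(18, 5, 9) = 18
Sapporo -> Osaka -> Kobe -> Kyoto: max(18, 20, 10) = 20
Sapporo -> Osaka -> Kobe -> Hiroshima -> Kyoto: max(18, 20, 7, 16) = 20
Sapporo -> Osaka -> Kanazawa -> Nagoya -> Kyoto: max(18, 5, 18, 3) = 18
The minimum achievable maximum is 18%.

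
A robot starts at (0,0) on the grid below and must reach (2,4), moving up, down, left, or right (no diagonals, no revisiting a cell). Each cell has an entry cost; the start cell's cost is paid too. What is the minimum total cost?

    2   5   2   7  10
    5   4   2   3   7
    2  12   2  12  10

One optimal route is (0,0) → (0,1) → (0,2) → (1,2) → (1,3) → (1,4) → (2,4).
Its cost is 2 + 5 + 2 + 2 + 3 + 7 + 10 = 31.

31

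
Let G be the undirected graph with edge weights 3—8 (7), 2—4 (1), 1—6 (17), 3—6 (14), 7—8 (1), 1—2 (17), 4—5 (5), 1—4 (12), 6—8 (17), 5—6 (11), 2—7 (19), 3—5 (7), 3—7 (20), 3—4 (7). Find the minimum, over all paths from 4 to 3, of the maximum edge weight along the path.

Checking several routes:
4 -> 5 -> 6 -> 3: max(5, 11, 14) = 14
4 -> 5 -> 3: max(5, 7) = 7
4 -> 3: max(7) = 7
The minimum achievable maximum is 7.

7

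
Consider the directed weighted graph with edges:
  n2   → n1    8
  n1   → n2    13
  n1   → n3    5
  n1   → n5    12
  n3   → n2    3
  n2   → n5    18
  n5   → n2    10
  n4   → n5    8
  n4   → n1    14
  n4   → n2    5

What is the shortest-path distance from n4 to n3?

18

Paths from n4 to n3:
n4 - n1 - n3: 14 + 5 = 19
n4 - n2 - n1 - n3: 5 + 8 + 5 = 18
n4 - n5 - n2 - n1 - n3: 8 + 10 + 8 + 5 = 31
Shortest: 18.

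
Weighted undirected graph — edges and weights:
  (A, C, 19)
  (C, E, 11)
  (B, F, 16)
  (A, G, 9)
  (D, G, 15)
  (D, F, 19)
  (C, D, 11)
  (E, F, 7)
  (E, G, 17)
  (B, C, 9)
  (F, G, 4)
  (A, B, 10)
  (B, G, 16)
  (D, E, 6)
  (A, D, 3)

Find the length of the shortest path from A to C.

A few of the A→C routes:
A→C: 19
A→B→C: 10 + 9 = 19
A→D→C: 3 + 11 = 14
The minimum is 14.

14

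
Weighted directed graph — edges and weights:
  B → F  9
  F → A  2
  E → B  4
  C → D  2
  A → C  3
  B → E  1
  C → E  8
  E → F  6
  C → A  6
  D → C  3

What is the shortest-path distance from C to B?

Paths from C to B:
C→E→B: 8 + 4 = 12
The minimum is 12.

12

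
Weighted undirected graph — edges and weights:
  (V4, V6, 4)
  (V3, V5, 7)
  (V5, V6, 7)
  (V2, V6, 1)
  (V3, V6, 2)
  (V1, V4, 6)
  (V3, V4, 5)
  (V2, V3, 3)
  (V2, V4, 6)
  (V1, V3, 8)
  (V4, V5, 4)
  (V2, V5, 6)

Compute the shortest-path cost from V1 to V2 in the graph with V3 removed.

A few of the V1→V2 routes:
V1 -> V4 -> V2: 6 + 6 = 12
V1 -> V4 -> V5 -> V2: 6 + 4 + 6 = 16
V1 -> V4 -> V6 -> V2: 6 + 4 + 1 = 11
Best route has total 11.

11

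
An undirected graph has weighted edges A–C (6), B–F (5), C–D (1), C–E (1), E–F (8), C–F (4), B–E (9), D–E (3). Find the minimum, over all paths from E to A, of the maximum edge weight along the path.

Routes from E to A:
E → D → C → A: max(3, 1, 6) = 6
E → B → F → C → A: max(9, 5, 4, 6) = 9
E → C → A: max(1, 6) = 6
E → F → C → A: max(8, 4, 6) = 8
Best route has worst link 6.

6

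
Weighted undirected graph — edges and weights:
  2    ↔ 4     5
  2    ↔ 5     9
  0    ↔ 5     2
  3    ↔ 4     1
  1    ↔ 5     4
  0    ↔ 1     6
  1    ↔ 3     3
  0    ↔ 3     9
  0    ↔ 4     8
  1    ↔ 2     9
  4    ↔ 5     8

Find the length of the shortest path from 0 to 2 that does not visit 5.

Comparing a few candidate routes:
0 -> 4 -> 2: 8 + 5 = 13
0 -> 1 -> 3 -> 4 -> 2: 6 + 3 + 1 + 5 = 15
0 -> 1 -> 2: 6 + 9 = 15
0 -> 3 -> 4 -> 2: 9 + 1 + 5 = 15
The minimum is 13.

13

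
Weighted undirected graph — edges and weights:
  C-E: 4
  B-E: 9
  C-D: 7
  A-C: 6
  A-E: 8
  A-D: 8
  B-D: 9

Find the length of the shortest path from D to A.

Routes from D to A:
D→B→E→A: 9 + 9 + 8 = 26
D→A: 8
D→B→E→C→A: 9 + 9 + 4 + 6 = 28
D→C→A: 7 + 6 = 13
D→C→E→A: 7 + 4 + 8 = 19
Best route has total 8.

8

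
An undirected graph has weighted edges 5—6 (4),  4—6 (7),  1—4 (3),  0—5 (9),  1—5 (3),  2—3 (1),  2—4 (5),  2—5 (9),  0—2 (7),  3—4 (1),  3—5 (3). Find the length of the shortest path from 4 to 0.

9

Some routes from 4 to 0:
4→3→5→0: 1 + 3 + 9 = 13
4→1→5→0: 3 + 3 + 9 = 15
4→1→5→3→2→0: 3 + 3 + 3 + 1 + 7 = 17
4→2→3→5→0: 5 + 1 + 3 + 9 = 18
4→2→0: 5 + 7 = 12
4→3→2→0: 1 + 1 + 7 = 9
The minimum is 9.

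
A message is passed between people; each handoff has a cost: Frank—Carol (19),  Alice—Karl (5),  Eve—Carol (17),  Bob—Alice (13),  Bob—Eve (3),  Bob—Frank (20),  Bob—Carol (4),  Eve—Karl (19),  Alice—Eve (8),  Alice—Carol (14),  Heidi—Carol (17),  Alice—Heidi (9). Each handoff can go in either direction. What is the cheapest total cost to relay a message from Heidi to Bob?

20

Comparing a few candidate routes:
Heidi - Alice - Bob: 9 + 13 = 22
Heidi - Alice - Eve - Bob: 9 + 8 + 3 = 20
Heidi - Carol - Bob: 17 + 4 = 21
Best route has total 20.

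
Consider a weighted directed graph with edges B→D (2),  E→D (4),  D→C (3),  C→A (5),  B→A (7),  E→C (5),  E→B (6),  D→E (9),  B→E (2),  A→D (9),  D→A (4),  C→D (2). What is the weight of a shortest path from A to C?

Routes from A to C:
A -> D -> E -> C: 9 + 9 + 5 = 23
A -> D -> C: 9 + 3 = 12
The minimum is 12.

12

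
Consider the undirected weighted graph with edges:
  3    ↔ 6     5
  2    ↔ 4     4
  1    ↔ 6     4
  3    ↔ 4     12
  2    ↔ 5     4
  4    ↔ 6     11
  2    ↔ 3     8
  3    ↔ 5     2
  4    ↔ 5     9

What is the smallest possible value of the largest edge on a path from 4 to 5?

Some routes from 4 to 5:
4 - 2 - 5: max(4, 4) = 4
4 - 6 - 3 - 5: max(11, 5, 2) = 11
4 - 6 - 3 - 2 - 5: max(11, 5, 8, 4) = 11
4 - 5: max(9) = 9
4 - 2 - 3 - 5: max(4, 8, 2) = 8
Smallest bottleneck: 4.

4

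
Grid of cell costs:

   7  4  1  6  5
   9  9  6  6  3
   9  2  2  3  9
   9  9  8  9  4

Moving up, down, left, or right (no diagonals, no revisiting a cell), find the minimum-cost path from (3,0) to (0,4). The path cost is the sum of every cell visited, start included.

Path r3c0 -> r2c0 -> r2c1 -> r2c2 -> r2c3 -> r1c3 -> r1c4 -> r0c4: 9 + 9 + 2 + 2 + 3 + 6 + 3 + 5 = 39.

39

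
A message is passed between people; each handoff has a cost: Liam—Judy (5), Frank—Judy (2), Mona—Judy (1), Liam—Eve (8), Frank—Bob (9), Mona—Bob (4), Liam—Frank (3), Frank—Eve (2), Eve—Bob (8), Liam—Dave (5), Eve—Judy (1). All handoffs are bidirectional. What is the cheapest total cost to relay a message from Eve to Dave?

10

A few of the Eve→Dave routes:
Eve→Judy→Liam→Dave: 1 + 5 + 5 = 11
Eve→Judy→Frank→Liam→Dave: 1 + 2 + 3 + 5 = 11
Eve→Liam→Dave: 8 + 5 = 13
Eve→Frank→Liam→Dave: 2 + 3 + 5 = 10
The minimum is 10.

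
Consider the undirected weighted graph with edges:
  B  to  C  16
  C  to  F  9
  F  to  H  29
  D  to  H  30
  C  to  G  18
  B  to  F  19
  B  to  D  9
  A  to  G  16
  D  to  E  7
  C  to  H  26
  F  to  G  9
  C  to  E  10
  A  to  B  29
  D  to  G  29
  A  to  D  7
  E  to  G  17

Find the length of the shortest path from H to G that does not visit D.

38

Comparing a few candidate routes:
H → C → G: 26 + 18 = 44
H → F → C → E → G: 29 + 9 + 10 + 17 = 65
H → C → F → G: 26 + 9 + 9 = 44
H → F → G: 29 + 9 = 38
H → C → E → G: 26 + 10 + 17 = 53
H → F → C → G: 29 + 9 + 18 = 56
Shortest: 38.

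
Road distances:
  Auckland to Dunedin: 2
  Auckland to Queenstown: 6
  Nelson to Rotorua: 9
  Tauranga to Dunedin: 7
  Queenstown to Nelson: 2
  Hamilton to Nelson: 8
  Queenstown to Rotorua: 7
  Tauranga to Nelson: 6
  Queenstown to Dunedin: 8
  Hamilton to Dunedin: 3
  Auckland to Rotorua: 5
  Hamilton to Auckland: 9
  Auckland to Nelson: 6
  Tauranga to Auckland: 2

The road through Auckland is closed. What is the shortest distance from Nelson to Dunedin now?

Routes from Nelson to Dunedin avoiding Auckland:
Nelson - Queenstown - Dunedin: 2 + 8 = 10
Nelson - Rotorua - Queenstown - Dunedin: 9 + 7 + 8 = 24
Nelson - Hamilton - Dunedin: 8 + 3 = 11
Nelson - Tauranga - Dunedin: 6 + 7 = 13
Best route has total 10.

10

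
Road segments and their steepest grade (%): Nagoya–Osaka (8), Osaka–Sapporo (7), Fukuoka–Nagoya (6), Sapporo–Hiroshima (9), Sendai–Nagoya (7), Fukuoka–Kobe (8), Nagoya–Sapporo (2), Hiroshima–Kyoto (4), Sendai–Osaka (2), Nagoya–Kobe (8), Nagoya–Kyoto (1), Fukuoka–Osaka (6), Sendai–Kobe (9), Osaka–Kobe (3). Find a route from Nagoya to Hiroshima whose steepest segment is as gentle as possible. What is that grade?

4

A few of the Nagoya→Hiroshima routes:
Nagoya -> Sapporo -> Hiroshima: max(2, 9) = 9
Nagoya -> Kyoto -> Hiroshima: max(1, 4) = 4
Nagoya -> Kobe -> Osaka -> Sapporo -> Hiroshima: max(8, 3, 7, 9) = 9
Best route has worst link 4%.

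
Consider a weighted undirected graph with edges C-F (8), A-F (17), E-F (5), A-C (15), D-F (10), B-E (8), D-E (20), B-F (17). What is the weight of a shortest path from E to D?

Paths from E to D:
E - D: 20
E - B - F - D: 8 + 17 + 10 = 35
E - F - D: 5 + 10 = 15
Shortest: 15.

15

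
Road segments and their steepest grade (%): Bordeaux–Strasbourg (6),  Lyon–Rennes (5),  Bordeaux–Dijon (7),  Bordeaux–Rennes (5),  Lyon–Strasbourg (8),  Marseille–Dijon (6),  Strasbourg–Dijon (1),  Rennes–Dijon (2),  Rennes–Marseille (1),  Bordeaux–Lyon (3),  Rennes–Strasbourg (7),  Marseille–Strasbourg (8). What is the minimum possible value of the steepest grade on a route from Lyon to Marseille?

5

Checking several routes:
Lyon → Bordeaux → Strasbourg → Dijon → Marseille: max(3, 6, 1, 6) = 6
Lyon → Bordeaux → Rennes → Marseille: max(3, 5, 1) = 5
Lyon → Bordeaux → Strasbourg → Dijon → Rennes → Marseille: max(3, 6, 1, 2, 1) = 6
Lyon → Bordeaux → Rennes → Dijon → Marseille: max(3, 5, 2, 6) = 6
Lyon → Rennes → Marseille: max(5, 1) = 5
The minimum achievable maximum is 5%.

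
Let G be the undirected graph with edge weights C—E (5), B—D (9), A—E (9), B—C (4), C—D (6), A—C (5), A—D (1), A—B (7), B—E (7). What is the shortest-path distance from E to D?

A few of the E→D routes:
E→B→A→D: 7 + 7 + 1 = 15
E→C→A→D: 5 + 5 + 1 = 11
E→A→D: 9 + 1 = 10
E→C→D: 5 + 6 = 11
Shortest: 10.

10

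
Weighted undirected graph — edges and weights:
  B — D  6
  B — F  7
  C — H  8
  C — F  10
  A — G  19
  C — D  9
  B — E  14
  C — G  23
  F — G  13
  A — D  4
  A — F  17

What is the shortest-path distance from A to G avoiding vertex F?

19

Candidate routes:
A -> G: 19
A -> D -> C -> G: 4 + 9 + 23 = 36
Shortest: 19.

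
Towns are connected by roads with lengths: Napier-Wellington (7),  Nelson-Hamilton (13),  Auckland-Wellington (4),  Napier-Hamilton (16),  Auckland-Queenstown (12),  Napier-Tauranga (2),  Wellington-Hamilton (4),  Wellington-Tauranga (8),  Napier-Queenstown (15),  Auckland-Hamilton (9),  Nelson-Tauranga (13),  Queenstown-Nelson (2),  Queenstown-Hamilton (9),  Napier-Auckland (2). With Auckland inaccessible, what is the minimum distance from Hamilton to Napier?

Checking several routes:
Hamilton→Wellington→Napier: 4 + 7 = 11
Hamilton→Queenstown→Nelson→Tauranga→Napier: 9 + 2 + 13 + 2 = 26
Hamilton→Wellington→Tauranga→Napier: 4 + 8 + 2 = 14
Hamilton→Queenstown→Napier: 9 + 15 = 24
Hamilton→Napier: 16
Shortest: 11.

11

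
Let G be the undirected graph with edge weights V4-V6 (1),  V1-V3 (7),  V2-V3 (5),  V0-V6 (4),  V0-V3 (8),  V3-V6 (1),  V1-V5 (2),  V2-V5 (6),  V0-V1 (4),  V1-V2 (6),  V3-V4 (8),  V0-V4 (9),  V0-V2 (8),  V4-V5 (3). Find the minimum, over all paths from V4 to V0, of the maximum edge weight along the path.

Checking several routes:
V4 -> V6 -> V3 -> V2 -> V5 -> V1 -> V0: max(1, 1, 5, 6, 2, 4) = 6
V4 -> V6 -> V0: max(1, 4) = 4
V4 -> V5 -> V1 -> V0: max(3, 2, 4) = 4
The minimum achievable maximum is 4.

4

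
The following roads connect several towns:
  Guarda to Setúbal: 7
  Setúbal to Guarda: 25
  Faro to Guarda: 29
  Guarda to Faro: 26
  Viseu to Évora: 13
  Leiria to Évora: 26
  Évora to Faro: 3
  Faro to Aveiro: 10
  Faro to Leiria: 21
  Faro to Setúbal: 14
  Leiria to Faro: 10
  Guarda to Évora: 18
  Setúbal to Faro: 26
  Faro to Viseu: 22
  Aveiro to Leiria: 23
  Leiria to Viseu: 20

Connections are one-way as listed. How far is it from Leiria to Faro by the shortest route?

10

Routes from Leiria to Faro:
Leiria - Faro: 10
Leiria - Évora - Faro: 26 + 3 = 29
Leiria - Viseu - Évora - Faro: 20 + 13 + 3 = 36
Best route has total 10.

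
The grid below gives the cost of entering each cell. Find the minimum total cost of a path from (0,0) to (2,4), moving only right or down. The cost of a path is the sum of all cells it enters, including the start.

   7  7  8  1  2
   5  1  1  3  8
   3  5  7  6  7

30

Take [0,0]→[1,0]→[1,1]→[1,2]→[1,3]→[2,3]→[2,4] for a total of 7 + 5 + 1 + 1 + 3 + 6 + 7 = 30.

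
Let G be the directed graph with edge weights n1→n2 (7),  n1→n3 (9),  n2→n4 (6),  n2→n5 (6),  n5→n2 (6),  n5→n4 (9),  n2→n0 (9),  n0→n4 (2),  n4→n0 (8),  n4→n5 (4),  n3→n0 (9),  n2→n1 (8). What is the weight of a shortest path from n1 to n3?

Paths from n1 to n3:
n1→n3: 9
Best route has total 9.

9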